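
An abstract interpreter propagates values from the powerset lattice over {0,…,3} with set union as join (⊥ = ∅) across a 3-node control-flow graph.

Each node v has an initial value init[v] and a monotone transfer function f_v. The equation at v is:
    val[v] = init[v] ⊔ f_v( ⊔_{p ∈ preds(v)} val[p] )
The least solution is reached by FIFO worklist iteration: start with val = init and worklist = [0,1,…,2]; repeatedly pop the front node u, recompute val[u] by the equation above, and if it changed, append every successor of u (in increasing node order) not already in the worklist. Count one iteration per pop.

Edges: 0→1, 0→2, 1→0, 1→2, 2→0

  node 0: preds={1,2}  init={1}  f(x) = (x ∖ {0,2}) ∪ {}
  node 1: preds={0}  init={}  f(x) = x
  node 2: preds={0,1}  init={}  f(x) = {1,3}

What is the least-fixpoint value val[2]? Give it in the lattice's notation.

{1,3}

Worklist (7 pops):
  #1 pop 0: in={} → {1} (no change)
  #2 pop 1: in={1} → {1} (was {}); enqueue [0]
  #3 pop 2: in={1} → {1,3} (was {}); enqueue []
  #4 pop 0: in={1,3} → {1,3} (was {1}); enqueue [1,2]
  #5 pop 1: in={1,3} → {1,3} (was {1}); enqueue [0]
  #6 pop 2: in={1,3} → {1,3} (no change)
  #7 pop 0: in={1,3} → {1,3} (no change)

Fixpoint:
  val[0] = {1,3}
  val[1] = {1,3}
  val[2] = {1,3}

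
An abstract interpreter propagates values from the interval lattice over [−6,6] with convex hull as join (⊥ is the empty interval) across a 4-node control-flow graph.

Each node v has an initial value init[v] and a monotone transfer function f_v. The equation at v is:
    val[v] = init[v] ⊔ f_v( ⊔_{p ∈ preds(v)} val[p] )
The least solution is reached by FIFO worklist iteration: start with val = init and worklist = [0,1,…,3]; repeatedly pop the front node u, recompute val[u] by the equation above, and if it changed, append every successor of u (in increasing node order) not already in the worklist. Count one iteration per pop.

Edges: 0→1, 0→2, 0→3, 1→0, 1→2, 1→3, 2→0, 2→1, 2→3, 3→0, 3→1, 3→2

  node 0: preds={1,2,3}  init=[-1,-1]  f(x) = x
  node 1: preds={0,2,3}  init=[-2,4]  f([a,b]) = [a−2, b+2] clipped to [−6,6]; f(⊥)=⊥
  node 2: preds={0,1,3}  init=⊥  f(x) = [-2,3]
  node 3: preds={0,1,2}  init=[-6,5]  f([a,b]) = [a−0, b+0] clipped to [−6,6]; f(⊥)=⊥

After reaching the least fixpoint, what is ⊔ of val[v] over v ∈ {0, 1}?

[-6,6]

Worklist (8 pops):
  #1 pop 0: in=[-6,5] → [-6,5] (was [-1,-1]); enqueue []
  #2 pop 1: in=[-6,5] → [-6,6] (was [-2,4]); enqueue [0]
  #3 pop 2: in=[-6,6] → [-2,3] (was ⊥); enqueue [1]
  #4 pop 3: in=[-6,6] → [-6,6] (was [-6,5]); enqueue [2]
  #5 pop 0: in=[-6,6] → [-6,6] (was [-6,5]); enqueue [3]
  #6 pop 1: in=[-6,6] → [-6,6] (no change)
  #7 pop 2: in=[-6,6] → [-2,3] (no change)
  #8 pop 3: in=[-6,6] → [-6,6] (no change)

Fixpoint:
  val[0] = [-6,6]
  val[1] = [-6,6]
  val[2] = [-2,3]
  val[3] = [-6,6]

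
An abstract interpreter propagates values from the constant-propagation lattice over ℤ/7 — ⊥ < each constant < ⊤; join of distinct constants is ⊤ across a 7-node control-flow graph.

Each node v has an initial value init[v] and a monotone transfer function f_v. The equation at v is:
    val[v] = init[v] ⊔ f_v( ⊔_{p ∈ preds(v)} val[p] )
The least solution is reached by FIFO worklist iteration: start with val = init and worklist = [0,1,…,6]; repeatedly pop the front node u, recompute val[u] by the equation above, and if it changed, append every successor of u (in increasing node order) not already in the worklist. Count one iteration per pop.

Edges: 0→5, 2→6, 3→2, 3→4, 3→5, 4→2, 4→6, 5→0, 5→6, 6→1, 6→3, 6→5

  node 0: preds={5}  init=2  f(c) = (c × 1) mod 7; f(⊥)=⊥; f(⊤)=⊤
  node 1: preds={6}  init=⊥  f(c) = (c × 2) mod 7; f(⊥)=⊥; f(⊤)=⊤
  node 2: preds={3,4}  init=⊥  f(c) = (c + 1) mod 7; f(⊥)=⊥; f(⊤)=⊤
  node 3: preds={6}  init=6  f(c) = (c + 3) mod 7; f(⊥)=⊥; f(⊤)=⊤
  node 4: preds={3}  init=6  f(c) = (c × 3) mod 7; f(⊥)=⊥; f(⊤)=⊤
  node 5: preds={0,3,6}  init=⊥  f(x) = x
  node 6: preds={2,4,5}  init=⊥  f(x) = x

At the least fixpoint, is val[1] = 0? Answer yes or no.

no

Trace (15 dequeues):
  [1] u=0 | in ⊥ | out 2 | ==
  [2] u=1 | in ⊥ | out ⊥ | ==
  [3] u=2 | in 6 | out 0 | prev ⊥ | push {}
  [4] u=3 | in ⊥ | out 6 | ==
  [5] u=4 | in 6 | out ⊤ | prev 6 | push {2}
  [6] u=5 | in ⊤ | out ⊤ | prev ⊥ | push {0}
  [7] u=6 | in ⊤ | out ⊤ | prev ⊥ | push {1,3,5}
  [8] u=2 | in ⊤ | out ⊤ | prev 0 | push {6}
  [9] u=0 | in ⊤ | out ⊤ | prev 2 | push {}
  [10] u=1 | in ⊤ | out ⊤ | prev ⊥ | push {}
  [11] u=3 | in ⊤ | out ⊤ | prev 6 | push {2,4}
  [12] u=5 | in ⊤ | out ⊤ | ==
  [13] u=6 | in ⊤ | out ⊤ | ==
  [14] u=2 | in ⊤ | out ⊤ | ==
  [15] u=4 | in ⊤ | out ⊤ | ==

Converged values:
  [0] ⊤
  [1] ⊤
  [2] ⊤
  [3] ⊤
  [4] ⊤
  [5] ⊤
  [6] ⊤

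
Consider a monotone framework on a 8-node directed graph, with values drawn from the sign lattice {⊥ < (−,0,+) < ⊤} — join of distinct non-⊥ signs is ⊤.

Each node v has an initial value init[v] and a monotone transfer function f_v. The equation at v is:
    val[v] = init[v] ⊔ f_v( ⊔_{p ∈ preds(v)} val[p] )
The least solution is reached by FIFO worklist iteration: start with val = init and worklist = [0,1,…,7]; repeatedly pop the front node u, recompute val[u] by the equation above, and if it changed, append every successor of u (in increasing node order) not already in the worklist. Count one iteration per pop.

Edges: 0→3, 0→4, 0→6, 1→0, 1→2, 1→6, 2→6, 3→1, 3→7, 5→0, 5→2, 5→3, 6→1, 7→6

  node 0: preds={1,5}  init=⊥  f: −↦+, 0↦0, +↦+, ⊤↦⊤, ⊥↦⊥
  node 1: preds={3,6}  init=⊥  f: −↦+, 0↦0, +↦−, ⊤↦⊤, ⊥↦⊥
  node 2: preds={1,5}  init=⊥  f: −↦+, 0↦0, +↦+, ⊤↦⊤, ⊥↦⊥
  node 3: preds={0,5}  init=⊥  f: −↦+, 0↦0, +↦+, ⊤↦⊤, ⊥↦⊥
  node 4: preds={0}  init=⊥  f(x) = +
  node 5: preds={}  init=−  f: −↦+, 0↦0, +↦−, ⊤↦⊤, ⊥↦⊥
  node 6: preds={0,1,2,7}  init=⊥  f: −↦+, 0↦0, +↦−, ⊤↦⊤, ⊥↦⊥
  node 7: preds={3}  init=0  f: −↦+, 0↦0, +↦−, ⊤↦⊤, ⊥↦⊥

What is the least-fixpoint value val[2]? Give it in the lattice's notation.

Worklist (15 pops):
  #1 pop 0: in=− → + (was ⊥); enqueue []
  #2 pop 1: in=⊥ → ⊥ (no change)
  #3 pop 2: in=− → + (was ⊥); enqueue []
  #4 pop 3: in=⊤ → ⊤ (was ⊥); enqueue [1]
  #5 pop 4: in=+ → + (was ⊥); enqueue []
  #6 pop 5: in=⊥ → − (no change)
  #7 pop 6: in=⊤ → ⊤ (was ⊥); enqueue []
  #8 pop 7: in=⊤ → ⊤ (was 0); enqueue [6]
  #9 pop 1: in=⊤ → ⊤ (was ⊥); enqueue [0,2]
  #10 pop 6: in=⊤ → ⊤ (no change)
  #11 pop 0: in=⊤ → ⊤ (was +); enqueue [3,4,6]
  #12 pop 2: in=⊤ → ⊤ (was +); enqueue []
  #13 pop 3: in=⊤ → ⊤ (no change)
  #14 pop 4: in=⊤ → + (no change)
  #15 pop 6: in=⊤ → ⊤ (no change)

Fixpoint:
  val[0] = ⊤
  val[1] = ⊤
  val[2] = ⊤
  val[3] = ⊤
  val[4] = +
  val[5] = −
  val[6] = ⊤
  val[7] = ⊤

⊤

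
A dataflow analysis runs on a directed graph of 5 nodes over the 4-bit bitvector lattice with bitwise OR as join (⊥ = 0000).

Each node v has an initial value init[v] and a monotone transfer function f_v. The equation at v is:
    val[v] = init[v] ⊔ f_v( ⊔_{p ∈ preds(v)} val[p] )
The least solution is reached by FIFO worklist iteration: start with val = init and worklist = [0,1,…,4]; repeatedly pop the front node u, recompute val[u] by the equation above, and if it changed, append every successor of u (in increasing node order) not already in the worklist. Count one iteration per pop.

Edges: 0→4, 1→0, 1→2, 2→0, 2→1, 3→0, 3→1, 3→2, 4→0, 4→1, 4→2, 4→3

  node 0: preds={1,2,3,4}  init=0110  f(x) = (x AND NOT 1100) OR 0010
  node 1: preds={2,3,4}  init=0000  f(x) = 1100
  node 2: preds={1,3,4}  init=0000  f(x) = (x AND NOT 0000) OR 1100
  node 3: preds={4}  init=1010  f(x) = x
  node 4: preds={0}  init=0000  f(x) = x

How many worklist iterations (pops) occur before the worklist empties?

Trace (12 dequeues):
  [1] u=0 | in 1010 | out 0110 | ==
  [2] u=1 | in 1010 | out 1100 | prev 0000 | push {0}
  [3] u=2 | in 1110 | out 1110 | prev 0000 | push {1}
  [4] u=3 | in 0000 | out 1010 | ==
  [5] u=4 | in 0110 | out 0110 | prev 0000 | push {2,3}
  [6] u=0 | in 1110 | out 0110 | ==
  [7] u=1 | in 1110 | out 1100 | ==
  [8] u=2 | in 1110 | out 1110 | ==
  [9] u=3 | in 0110 | out 1110 | prev 1010 | push {0,1,2}
  [10] u=0 | in 1110 | out 0110 | ==
  [11] u=1 | in 1110 | out 1100 | ==
  [12] u=2 | in 1110 | out 1110 | ==

Converged values:
  [0] 0110
  [1] 1100
  [2] 1110
  [3] 1110
  [4] 0110

12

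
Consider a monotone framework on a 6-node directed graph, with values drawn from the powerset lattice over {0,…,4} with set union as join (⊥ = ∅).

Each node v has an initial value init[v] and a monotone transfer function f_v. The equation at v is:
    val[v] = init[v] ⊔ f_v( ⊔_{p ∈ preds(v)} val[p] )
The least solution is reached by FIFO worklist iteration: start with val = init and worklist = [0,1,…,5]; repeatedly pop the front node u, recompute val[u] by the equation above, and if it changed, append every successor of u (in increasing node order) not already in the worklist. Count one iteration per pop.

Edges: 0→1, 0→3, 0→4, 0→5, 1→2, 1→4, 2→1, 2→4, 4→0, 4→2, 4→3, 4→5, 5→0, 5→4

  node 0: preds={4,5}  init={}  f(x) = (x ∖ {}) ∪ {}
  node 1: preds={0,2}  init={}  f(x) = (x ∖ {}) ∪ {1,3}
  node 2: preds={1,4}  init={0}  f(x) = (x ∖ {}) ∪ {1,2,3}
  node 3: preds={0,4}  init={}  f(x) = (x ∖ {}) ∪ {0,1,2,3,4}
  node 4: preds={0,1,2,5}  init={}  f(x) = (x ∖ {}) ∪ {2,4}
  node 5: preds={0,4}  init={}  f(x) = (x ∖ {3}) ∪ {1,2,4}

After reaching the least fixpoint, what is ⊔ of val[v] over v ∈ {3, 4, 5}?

Worklist (15 pops):
  #1 pop 0: in={} → {} (no change)
  #2 pop 1: in={0} → {0,1,3} (was {}); enqueue []
  #3 pop 2: in={0,1,3} → {0,1,2,3} (was {0}); enqueue [1]
  #4 pop 3: in={} → {0,1,2,3,4} (was {}); enqueue []
  #5 pop 4: in={0,1,2,3} → {0,1,2,3,4} (was {}); enqueue [0,2,3]
  #6 pop 5: in={0,1,2,3,4} → {0,1,2,4} (was {}); enqueue [4]
  #7 pop 1: in={0,1,2,3} → {0,1,2,3} (was {0,1,3}); enqueue []
  #8 pop 0: in={0,1,2,3,4} → {0,1,2,3,4} (was {}); enqueue [1,5]
  #9 pop 2: in={0,1,2,3,4} → {0,1,2,3,4} (was {0,1,2,3}); enqueue []
  #10 pop 3: in={0,1,2,3,4} → {0,1,2,3,4} (no change)
  #11 pop 4: in={0,1,2,3,4} → {0,1,2,3,4} (no change)
  #12 pop 1: in={0,1,2,3,4} → {0,1,2,3,4} (was {0,1,2,3}); enqueue [2,4]
  #13 pop 5: in={0,1,2,3,4} → {0,1,2,4} (no change)
  #14 pop 2: in={0,1,2,3,4} → {0,1,2,3,4} (no change)
  #15 pop 4: in={0,1,2,3,4} → {0,1,2,3,4} (no change)

Fixpoint:
  val[0] = {0,1,2,3,4}
  val[1] = {0,1,2,3,4}
  val[2] = {0,1,2,3,4}
  val[3] = {0,1,2,3,4}
  val[4] = {0,1,2,3,4}
  val[5] = {0,1,2,4}

{0,1,2,3,4}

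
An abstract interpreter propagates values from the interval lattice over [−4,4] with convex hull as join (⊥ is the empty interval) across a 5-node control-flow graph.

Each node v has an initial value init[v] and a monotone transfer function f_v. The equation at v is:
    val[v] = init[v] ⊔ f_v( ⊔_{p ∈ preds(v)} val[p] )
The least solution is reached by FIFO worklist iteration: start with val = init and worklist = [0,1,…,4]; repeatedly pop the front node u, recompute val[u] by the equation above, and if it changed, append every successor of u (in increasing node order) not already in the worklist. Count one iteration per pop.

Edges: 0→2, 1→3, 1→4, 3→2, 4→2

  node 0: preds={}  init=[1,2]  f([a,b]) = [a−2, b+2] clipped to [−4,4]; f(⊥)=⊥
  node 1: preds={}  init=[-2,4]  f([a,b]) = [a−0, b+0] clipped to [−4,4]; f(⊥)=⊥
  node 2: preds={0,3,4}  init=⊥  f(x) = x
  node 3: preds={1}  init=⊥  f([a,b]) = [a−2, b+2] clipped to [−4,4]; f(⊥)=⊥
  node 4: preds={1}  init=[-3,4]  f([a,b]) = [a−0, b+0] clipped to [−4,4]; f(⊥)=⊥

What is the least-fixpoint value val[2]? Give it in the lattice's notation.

[-4,4]

Iteration log — 6 steps:
  step 1. node 0  ⊔preds=⊥  new=[1,2]  stable
  step 2. node 1  ⊔preds=⊥  new=[-2,4]  stable
  step 3. node 2  ⊔preds=[-3,4]  new=[-3,4]  old=⊥  +wl: 
  step 4. node 3  ⊔preds=[-2,4]  new=[-4,4]  old=⊥  +wl: 2
  step 5. node 4  ⊔preds=[-2,4]  new=[-3,4]  stable
  step 6. node 2  ⊔preds=[-4,4]  new=[-4,4]  old=[-3,4]  +wl: 

Least fixpoint reached:
  node 0: [1,2]
  node 1: [-2,4]
  node 2: [-4,4]
  node 3: [-4,4]
  node 4: [-3,4]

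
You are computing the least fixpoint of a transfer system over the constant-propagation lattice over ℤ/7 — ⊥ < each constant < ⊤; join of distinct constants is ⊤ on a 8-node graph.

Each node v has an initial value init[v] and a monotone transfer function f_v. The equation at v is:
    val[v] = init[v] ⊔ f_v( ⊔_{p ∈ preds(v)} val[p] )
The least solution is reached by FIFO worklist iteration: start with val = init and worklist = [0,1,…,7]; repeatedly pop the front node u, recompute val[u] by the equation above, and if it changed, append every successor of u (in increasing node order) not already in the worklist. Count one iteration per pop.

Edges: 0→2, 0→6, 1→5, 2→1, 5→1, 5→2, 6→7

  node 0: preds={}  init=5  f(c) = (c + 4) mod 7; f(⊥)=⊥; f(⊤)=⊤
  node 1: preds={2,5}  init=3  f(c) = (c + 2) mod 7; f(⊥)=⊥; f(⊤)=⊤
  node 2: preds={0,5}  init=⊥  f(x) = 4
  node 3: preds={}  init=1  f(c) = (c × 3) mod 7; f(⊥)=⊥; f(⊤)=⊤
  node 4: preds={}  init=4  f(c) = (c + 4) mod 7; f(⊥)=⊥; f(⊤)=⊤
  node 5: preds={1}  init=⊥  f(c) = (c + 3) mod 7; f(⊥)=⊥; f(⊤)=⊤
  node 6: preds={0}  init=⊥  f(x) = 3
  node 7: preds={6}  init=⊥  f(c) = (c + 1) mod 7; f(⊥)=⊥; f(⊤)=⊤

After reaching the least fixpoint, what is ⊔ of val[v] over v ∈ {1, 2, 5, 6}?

Worklist (13 pops):
  #1 pop 0: in=⊥ → 5 (no change)
  #2 pop 1: in=⊥ → 3 (no change)
  #3 pop 2: in=5 → 4 (was ⊥); enqueue [1]
  #4 pop 3: in=⊥ → 1 (no change)
  #5 pop 4: in=⊥ → 4 (no change)
  #6 pop 5: in=3 → 6 (was ⊥); enqueue [2]
  #7 pop 6: in=5 → 3 (was ⊥); enqueue []
  #8 pop 7: in=3 → 4 (was ⊥); enqueue []
  #9 pop 1: in=⊤ → ⊤ (was 3); enqueue [5]
  #10 pop 2: in=⊤ → 4 (no change)
  #11 pop 5: in=⊤ → ⊤ (was 6); enqueue [1,2]
  #12 pop 1: in=⊤ → ⊤ (no change)
  #13 pop 2: in=⊤ → 4 (no change)

Fixpoint:
  val[0] = 5
  val[1] = ⊤
  val[2] = 4
  val[3] = 1
  val[4] = 4
  val[5] = ⊤
  val[6] = 3
  val[7] = 4

⊤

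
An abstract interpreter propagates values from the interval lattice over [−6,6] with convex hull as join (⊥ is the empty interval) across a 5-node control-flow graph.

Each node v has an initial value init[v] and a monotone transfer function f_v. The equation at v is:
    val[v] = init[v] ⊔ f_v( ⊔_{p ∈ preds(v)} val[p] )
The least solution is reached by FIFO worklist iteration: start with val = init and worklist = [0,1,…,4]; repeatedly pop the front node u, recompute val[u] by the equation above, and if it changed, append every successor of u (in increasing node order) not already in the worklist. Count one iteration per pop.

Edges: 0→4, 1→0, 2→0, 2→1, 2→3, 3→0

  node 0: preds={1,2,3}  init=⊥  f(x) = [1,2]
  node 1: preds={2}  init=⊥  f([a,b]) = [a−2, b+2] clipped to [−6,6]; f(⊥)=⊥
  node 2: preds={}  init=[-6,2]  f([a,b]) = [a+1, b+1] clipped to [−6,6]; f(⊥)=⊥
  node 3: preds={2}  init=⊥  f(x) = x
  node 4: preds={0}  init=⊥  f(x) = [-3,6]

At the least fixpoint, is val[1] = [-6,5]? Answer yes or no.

no

Worklist (6 pops):
  #1 pop 0: in=[-6,2] → [1,2] (was ⊥); enqueue []
  #2 pop 1: in=[-6,2] → [-6,4] (was ⊥); enqueue [0]
  #3 pop 2: in=⊥ → [-6,2] (no change)
  #4 pop 3: in=[-6,2] → [-6,2] (was ⊥); enqueue []
  #5 pop 4: in=[1,2] → [-3,6] (was ⊥); enqueue []
  #6 pop 0: in=[-6,4] → [1,2] (no change)

Fixpoint:
  val[0] = [1,2]
  val[1] = [-6,4]
  val[2] = [-6,2]
  val[3] = [-6,2]
  val[4] = [-3,6]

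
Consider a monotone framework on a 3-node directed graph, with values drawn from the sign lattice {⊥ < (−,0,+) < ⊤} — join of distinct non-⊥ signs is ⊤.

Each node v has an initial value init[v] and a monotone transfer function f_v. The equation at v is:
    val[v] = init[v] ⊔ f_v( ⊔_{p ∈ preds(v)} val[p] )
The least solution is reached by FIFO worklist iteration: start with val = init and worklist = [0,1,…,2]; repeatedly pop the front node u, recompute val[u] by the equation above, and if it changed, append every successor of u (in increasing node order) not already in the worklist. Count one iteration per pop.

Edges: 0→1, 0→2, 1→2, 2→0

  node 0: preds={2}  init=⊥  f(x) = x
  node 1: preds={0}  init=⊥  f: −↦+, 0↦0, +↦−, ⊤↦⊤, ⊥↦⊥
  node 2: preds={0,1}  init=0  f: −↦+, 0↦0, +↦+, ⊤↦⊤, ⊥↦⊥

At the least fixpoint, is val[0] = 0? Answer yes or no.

Trace (3 dequeues):
  [1] u=0 | in 0 | out 0 | prev ⊥ | push {}
  [2] u=1 | in 0 | out 0 | prev ⊥ | push {}
  [3] u=2 | in 0 | out 0 | ==

Converged values:
  [0] 0
  [1] 0
  [2] 0

yes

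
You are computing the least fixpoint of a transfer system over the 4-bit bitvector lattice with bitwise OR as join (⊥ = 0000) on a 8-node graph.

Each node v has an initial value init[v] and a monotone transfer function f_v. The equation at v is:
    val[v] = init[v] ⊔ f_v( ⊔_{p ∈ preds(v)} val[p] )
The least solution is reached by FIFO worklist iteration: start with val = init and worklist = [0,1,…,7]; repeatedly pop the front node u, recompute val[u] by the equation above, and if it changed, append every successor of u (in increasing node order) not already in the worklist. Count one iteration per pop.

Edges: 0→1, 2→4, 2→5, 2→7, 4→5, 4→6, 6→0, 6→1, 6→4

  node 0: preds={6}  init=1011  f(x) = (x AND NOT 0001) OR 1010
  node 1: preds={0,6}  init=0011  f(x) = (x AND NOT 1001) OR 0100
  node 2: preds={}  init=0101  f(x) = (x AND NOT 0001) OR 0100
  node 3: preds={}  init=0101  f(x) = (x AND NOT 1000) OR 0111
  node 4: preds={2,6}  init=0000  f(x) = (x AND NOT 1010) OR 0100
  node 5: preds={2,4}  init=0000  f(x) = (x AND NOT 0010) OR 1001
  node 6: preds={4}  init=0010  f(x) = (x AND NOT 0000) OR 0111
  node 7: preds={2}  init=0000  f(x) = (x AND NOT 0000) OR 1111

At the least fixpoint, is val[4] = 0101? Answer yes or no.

yes

Trace (11 dequeues):
  [1] u=0 | in 0010 | out 1011 | ==
  [2] u=1 | in 1011 | out 0111 | prev 0011 | push {}
  [3] u=2 | in 0000 | out 0101 | ==
  [4] u=3 | in 0000 | out 0111 | prev 0101 | push {}
  [5] u=4 | in 0111 | out 0101 | prev 0000 | push {}
  [6] u=5 | in 0101 | out 1101 | prev 0000 | push {}
  [7] u=6 | in 0101 | out 0111 | prev 0010 | push {0,1,4}
  [8] u=7 | in 0101 | out 1111 | prev 0000 | push {}
  [9] u=0 | in 0111 | out 1111 | prev 1011 | push {}
  [10] u=1 | in 1111 | out 0111 | ==
  [11] u=4 | in 0111 | out 0101 | ==

Converged values:
  [0] 1111
  [1] 0111
  [2] 0101
  [3] 0111
  [4] 0101
  [5] 1101
  [6] 0111
  [7] 1111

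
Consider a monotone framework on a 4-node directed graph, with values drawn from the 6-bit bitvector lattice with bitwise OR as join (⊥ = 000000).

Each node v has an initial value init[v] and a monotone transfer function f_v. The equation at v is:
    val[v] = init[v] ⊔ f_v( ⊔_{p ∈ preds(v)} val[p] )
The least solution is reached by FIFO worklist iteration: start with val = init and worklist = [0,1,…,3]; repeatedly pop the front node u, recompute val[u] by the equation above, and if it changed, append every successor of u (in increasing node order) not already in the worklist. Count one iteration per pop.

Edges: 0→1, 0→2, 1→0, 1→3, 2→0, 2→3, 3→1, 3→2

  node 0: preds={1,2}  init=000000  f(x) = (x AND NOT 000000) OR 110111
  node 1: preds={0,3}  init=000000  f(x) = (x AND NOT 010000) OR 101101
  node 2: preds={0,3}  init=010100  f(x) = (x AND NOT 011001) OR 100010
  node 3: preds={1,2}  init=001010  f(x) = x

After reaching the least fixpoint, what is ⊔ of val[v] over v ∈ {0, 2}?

111111

Worklist (7 pops):
  #1 pop 0: in=010100 → 110111 (was 000000); enqueue []
  #2 pop 1: in=111111 → 101111 (was 000000); enqueue [0]
  #3 pop 2: in=111111 → 110110 (was 010100); enqueue []
  #4 pop 3: in=111111 → 111111 (was 001010); enqueue [1,2]
  #5 pop 0: in=111111 → 111111 (was 110111); enqueue []
  #6 pop 1: in=111111 → 101111 (no change)
  #7 pop 2: in=111111 → 110110 (no change)

Fixpoint:
  val[0] = 111111
  val[1] = 101111
  val[2] = 110110
  val[3] = 111111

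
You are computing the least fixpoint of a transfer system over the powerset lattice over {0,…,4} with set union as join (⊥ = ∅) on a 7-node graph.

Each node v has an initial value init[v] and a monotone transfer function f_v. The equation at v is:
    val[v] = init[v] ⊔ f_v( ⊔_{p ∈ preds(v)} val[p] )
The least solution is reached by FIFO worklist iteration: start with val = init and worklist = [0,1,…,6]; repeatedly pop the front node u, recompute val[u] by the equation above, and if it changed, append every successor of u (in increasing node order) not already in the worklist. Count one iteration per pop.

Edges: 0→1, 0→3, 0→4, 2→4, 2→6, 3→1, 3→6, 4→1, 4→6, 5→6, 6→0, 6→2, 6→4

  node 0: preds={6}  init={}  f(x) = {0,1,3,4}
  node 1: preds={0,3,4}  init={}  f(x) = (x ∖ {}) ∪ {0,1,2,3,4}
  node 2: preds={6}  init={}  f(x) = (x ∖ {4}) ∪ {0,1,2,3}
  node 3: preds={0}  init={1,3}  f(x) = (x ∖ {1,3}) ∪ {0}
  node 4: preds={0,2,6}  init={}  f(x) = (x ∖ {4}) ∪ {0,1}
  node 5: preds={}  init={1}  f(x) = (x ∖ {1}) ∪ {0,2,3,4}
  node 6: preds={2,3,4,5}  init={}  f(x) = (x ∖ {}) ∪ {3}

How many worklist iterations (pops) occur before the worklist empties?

11

Worklist (11 pops):
  #1 pop 0: in={} → {0,1,3,4} (was {}); enqueue []
  #2 pop 1: in={0,1,3,4} → {0,1,2,3,4} (was {}); enqueue []
  #3 pop 2: in={} → {0,1,2,3} (was {}); enqueue []
  #4 pop 3: in={0,1,3,4} → {0,1,3,4} (was {1,3}); enqueue [1]
  #5 pop 4: in={0,1,2,3,4} → {0,1,2,3} (was {}); enqueue []
  #6 pop 5: in={} → {0,1,2,3,4} (was {1}); enqueue []
  #7 pop 6: in={0,1,2,3,4} → {0,1,2,3,4} (was {}); enqueue [0,2,4]
  #8 pop 1: in={0,1,2,3,4} → {0,1,2,3,4} (no change)
  #9 pop 0: in={0,1,2,3,4} → {0,1,3,4} (no change)
  #10 pop 2: in={0,1,2,3,4} → {0,1,2,3} (no change)
  #11 pop 4: in={0,1,2,3,4} → {0,1,2,3} (no change)

Fixpoint:
  val[0] = {0,1,3,4}
  val[1] = {0,1,2,3,4}
  val[2] = {0,1,2,3}
  val[3] = {0,1,3,4}
  val[4] = {0,1,2,3}
  val[5] = {0,1,2,3,4}
  val[6] = {0,1,2,3,4}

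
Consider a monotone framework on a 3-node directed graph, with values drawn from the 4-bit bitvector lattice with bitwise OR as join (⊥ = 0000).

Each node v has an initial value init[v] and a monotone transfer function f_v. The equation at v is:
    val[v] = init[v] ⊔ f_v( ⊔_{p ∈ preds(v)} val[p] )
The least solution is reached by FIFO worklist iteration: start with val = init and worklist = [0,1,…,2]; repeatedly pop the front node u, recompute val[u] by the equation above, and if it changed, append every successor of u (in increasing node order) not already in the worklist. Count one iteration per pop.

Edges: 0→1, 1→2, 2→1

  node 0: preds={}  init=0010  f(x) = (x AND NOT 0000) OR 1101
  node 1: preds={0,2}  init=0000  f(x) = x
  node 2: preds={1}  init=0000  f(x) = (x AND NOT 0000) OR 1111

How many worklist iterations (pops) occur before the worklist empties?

4

Iteration log — 4 steps:
  step 1. node 0  ⊔preds=0000  new=1111  old=0010  +wl: 
  step 2. node 1  ⊔preds=1111  new=1111  old=0000  +wl: 
  step 3. node 2  ⊔preds=1111  new=1111  old=0000  +wl: 1
  step 4. node 1  ⊔preds=1111  new=1111  stable

Least fixpoint reached:
  node 0: 1111
  node 1: 1111
  node 2: 1111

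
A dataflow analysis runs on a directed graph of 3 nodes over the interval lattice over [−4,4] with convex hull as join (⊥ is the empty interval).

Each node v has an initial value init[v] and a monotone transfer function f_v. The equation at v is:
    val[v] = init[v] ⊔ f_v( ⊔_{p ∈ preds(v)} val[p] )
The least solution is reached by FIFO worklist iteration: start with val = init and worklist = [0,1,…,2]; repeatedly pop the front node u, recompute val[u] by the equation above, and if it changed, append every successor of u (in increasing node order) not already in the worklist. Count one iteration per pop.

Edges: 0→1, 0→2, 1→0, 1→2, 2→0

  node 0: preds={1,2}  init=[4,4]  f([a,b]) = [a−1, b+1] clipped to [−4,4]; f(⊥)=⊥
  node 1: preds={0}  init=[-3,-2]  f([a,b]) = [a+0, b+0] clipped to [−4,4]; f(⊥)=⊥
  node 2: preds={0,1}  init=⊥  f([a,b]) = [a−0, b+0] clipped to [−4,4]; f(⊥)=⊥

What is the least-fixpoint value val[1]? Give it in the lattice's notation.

[-4,4]

Iteration log — 4 steps:
  step 1. node 0  ⊔preds=[-3,-2]  new=[-4,4]  old=[4,4]  +wl: 
  step 2. node 1  ⊔preds=[-4,4]  new=[-4,4]  old=[-3,-2]  +wl: 0
  step 3. node 2  ⊔preds=[-4,4]  new=[-4,4]  old=⊥  +wl: 
  step 4. node 0  ⊔preds=[-4,4]  new=[-4,4]  stable

Least fixpoint reached:
  node 0: [-4,4]
  node 1: [-4,4]
  node 2: [-4,4]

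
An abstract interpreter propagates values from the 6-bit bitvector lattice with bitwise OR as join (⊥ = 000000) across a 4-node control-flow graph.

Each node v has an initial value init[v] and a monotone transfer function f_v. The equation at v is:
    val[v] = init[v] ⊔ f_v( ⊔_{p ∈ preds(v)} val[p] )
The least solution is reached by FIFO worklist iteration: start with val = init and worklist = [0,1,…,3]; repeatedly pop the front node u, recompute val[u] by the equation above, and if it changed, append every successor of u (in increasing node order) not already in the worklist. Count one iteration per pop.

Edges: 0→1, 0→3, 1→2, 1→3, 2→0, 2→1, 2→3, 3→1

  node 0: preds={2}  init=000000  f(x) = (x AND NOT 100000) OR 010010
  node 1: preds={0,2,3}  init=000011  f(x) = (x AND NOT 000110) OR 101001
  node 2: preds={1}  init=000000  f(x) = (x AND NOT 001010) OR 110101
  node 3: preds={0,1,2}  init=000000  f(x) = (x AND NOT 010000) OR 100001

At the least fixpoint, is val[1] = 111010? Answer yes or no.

no

Worklist (7 pops):
  #1 pop 0: in=000000 → 010010 (was 000000); enqueue []
  #2 pop 1: in=010010 → 111011 (was 000011); enqueue []
  #3 pop 2: in=111011 → 110101 (was 000000); enqueue [0,1]
  #4 pop 3: in=111111 → 101111 (was 000000); enqueue []
  #5 pop 0: in=110101 → 010111 (was 010010); enqueue [3]
  #6 pop 1: in=111111 → 111011 (no change)
  #7 pop 3: in=111111 → 101111 (no change)

Fixpoint:
  val[0] = 010111
  val[1] = 111011
  val[2] = 110101
  val[3] = 101111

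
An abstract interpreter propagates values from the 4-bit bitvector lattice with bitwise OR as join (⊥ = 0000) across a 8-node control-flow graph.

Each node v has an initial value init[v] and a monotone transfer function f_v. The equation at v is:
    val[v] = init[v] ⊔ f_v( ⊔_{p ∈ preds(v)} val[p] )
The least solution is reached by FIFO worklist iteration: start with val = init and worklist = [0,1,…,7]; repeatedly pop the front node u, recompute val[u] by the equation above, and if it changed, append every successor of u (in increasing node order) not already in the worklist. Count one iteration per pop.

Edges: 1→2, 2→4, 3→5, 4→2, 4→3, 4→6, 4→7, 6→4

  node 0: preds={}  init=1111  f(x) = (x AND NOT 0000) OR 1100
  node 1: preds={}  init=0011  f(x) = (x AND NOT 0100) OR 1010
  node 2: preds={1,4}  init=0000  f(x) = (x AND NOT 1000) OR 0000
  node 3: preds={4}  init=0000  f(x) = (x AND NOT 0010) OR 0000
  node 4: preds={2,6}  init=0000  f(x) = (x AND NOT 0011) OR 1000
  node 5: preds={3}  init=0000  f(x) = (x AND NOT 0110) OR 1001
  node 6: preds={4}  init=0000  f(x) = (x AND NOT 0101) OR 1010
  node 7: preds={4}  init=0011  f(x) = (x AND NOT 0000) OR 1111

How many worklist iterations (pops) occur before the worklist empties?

Trace (12 dequeues):
  [1] u=0 | in 0000 | out 1111 | ==
  [2] u=1 | in 0000 | out 1011 | prev 0011 | push {}
  [3] u=2 | in 1011 | out 0011 | prev 0000 | push {}
  [4] u=3 | in 0000 | out 0000 | ==
  [5] u=4 | in 0011 | out 1000 | prev 0000 | push {2,3}
  [6] u=5 | in 0000 | out 1001 | prev 0000 | push {}
  [7] u=6 | in 1000 | out 1010 | prev 0000 | push {4}
  [8] u=7 | in 1000 | out 1111 | prev 0011 | push {}
  [9] u=2 | in 1011 | out 0011 | ==
  [10] u=3 | in 1000 | out 1000 | prev 0000 | push {5}
  [11] u=4 | in 1011 | out 1000 | ==
  [12] u=5 | in 1000 | out 1001 | ==

Converged values:
  [0] 1111
  [1] 1011
  [2] 0011
  [3] 1000
  [4] 1000
  [5] 1001
  [6] 1010
  [7] 1111

12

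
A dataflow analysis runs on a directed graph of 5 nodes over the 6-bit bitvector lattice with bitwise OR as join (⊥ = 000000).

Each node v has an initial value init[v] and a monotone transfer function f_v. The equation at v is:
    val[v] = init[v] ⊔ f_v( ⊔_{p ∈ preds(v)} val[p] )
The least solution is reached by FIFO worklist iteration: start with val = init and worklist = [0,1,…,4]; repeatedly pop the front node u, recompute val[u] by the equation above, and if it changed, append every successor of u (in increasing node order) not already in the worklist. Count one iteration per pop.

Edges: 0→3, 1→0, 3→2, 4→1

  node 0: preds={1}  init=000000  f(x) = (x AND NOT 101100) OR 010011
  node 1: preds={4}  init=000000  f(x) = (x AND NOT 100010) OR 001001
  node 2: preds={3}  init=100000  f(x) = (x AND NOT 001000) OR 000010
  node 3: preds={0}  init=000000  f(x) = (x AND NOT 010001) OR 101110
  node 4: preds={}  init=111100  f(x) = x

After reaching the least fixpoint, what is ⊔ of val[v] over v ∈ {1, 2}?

111111

Iteration log — 7 steps:
  step 1. node 0  ⊔preds=000000  new=010011  old=000000  +wl: 
  step 2. node 1  ⊔preds=111100  new=011101  old=000000  +wl: 0
  step 3. node 2  ⊔preds=000000  new=100010  old=100000  +wl: 
  step 4. node 3  ⊔preds=010011  new=101110  old=000000  +wl: 2
  step 5. node 4  ⊔preds=000000  new=111100  stable
  step 6. node 0  ⊔preds=011101  new=010011  stable
  step 7. node 2  ⊔preds=101110  new=100110  old=100010  +wl: 

Least fixpoint reached:
  node 0: 010011
  node 1: 011101
  node 2: 100110
  node 3: 101110
  node 4: 111100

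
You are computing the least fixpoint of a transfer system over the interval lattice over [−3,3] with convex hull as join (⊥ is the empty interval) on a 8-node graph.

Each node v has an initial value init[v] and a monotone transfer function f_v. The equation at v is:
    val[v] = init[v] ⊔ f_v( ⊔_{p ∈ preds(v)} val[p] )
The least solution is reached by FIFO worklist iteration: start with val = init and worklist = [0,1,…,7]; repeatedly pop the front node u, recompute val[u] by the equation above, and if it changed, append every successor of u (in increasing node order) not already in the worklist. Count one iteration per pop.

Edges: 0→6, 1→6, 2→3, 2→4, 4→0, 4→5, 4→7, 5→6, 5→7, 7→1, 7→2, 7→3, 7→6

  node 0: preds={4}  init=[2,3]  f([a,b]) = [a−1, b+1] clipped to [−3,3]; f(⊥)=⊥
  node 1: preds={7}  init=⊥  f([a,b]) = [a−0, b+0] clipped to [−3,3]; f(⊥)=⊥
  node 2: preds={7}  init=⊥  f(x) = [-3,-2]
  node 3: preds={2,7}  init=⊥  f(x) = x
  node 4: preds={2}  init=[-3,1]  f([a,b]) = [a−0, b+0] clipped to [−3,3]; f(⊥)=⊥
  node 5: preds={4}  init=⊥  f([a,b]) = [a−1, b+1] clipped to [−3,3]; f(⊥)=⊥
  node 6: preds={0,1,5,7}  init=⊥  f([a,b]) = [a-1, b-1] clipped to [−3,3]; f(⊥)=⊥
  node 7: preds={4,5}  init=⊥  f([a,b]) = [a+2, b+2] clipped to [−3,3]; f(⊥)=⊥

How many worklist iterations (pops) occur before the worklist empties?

Worklist (12 pops):
  #1 pop 0: in=[-3,1] → [-3,3] (was [2,3]); enqueue []
  #2 pop 1: in=⊥ → ⊥ (no change)
  #3 pop 2: in=⊥ → [-3,-2] (was ⊥); enqueue []
  #4 pop 3: in=[-3,-2] → [-3,-2] (was ⊥); enqueue []
  #5 pop 4: in=[-3,-2] → [-3,1] (no change)
  #6 pop 5: in=[-3,1] → [-3,2] (was ⊥); enqueue []
  #7 pop 6: in=[-3,3] → [-3,2] (was ⊥); enqueue []
  #8 pop 7: in=[-3,2] → [-1,3] (was ⊥); enqueue [1,2,3,6]
  #9 pop 1: in=[-1,3] → [-1,3] (was ⊥); enqueue []
  #10 pop 2: in=[-1,3] → [-3,-2] (no change)
  #11 pop 3: in=[-3,3] → [-3,3] (was [-3,-2]); enqueue []
  #12 pop 6: in=[-3,3] → [-3,2] (no change)

Fixpoint:
  val[0] = [-3,3]
  val[1] = [-1,3]
  val[2] = [-3,-2]
  val[3] = [-3,3]
  val[4] = [-3,1]
  val[5] = [-3,2]
  val[6] = [-3,2]
  val[7] = [-1,3]

12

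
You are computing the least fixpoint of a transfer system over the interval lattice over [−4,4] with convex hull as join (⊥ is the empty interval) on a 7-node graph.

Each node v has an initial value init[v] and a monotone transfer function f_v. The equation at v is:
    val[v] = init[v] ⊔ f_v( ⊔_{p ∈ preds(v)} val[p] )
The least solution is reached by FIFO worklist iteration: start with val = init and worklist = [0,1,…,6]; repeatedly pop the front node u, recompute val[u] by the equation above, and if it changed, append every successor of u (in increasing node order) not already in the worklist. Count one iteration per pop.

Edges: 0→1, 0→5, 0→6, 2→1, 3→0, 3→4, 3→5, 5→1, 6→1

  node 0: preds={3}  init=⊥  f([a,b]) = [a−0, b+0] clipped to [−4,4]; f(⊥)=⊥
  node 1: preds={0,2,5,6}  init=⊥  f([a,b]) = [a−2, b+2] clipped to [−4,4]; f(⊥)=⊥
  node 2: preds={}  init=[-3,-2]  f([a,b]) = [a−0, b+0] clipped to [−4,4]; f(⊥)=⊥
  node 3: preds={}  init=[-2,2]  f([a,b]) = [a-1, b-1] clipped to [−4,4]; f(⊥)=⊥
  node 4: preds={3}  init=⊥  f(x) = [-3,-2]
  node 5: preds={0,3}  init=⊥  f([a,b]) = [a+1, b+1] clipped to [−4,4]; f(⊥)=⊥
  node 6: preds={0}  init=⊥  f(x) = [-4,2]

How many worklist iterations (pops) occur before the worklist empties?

Worklist (8 pops):
  #1 pop 0: in=[-2,2] → [-2,2] (was ⊥); enqueue []
  #2 pop 1: in=[-3,2] → [-4,4] (was ⊥); enqueue []
  #3 pop 2: in=⊥ → [-3,-2] (no change)
  #4 pop 3: in=⊥ → [-2,2] (no change)
  #5 pop 4: in=[-2,2] → [-3,-2] (was ⊥); enqueue []
  #6 pop 5: in=[-2,2] → [-1,3] (was ⊥); enqueue [1]
  #7 pop 6: in=[-2,2] → [-4,2] (was ⊥); enqueue []
  #8 pop 1: in=[-4,3] → [-4,4] (no change)

Fixpoint:
  val[0] = [-2,2]
  val[1] = [-4,4]
  val[2] = [-3,-2]
  val[3] = [-2,2]
  val[4] = [-3,-2]
  val[5] = [-1,3]
  val[6] = [-4,2]

8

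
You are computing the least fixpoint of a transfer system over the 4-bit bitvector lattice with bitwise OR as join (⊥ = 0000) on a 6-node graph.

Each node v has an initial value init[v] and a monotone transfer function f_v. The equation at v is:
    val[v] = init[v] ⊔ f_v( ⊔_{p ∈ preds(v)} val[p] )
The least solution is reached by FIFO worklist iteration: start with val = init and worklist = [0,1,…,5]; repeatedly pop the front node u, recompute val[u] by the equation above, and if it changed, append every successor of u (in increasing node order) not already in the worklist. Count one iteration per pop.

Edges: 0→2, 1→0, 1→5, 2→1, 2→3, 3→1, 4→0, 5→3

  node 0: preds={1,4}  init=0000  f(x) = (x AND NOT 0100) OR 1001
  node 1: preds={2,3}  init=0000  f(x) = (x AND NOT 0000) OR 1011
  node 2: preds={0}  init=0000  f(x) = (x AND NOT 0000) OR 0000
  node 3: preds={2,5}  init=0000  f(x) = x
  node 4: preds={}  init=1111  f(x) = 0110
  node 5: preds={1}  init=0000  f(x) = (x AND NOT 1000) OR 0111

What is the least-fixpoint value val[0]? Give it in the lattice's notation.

1011

Iteration log — 12 steps:
  step 1. node 0  ⊔preds=1111  new=1011  old=0000  +wl: 
  step 2. node 1  ⊔preds=0000  new=1011  old=0000  +wl: 0
  step 3. node 2  ⊔preds=1011  new=1011  old=0000  +wl: 1
  step 4. node 3  ⊔preds=1011  new=1011  old=0000  +wl: 
  step 5. node 4  ⊔preds=0000  new=1111  stable
  step 6. node 5  ⊔preds=1011  new=0111  old=0000  +wl: 3
  step 7. node 0  ⊔preds=1111  new=1011  stable
  step 8. node 1  ⊔preds=1011  new=1011  stable
  step 9. node 3  ⊔preds=1111  new=1111  old=1011  +wl: 1
  step 10. node 1  ⊔preds=1111  new=1111  old=1011  +wl: 0,5
  step 11. node 0  ⊔preds=1111  new=1011  stable
  step 12. node 5  ⊔preds=1111  new=0111  stable

Least fixpoint reached:
  node 0: 1011
  node 1: 1111
  node 2: 1011
  node 3: 1111
  node 4: 1111
  node 5: 0111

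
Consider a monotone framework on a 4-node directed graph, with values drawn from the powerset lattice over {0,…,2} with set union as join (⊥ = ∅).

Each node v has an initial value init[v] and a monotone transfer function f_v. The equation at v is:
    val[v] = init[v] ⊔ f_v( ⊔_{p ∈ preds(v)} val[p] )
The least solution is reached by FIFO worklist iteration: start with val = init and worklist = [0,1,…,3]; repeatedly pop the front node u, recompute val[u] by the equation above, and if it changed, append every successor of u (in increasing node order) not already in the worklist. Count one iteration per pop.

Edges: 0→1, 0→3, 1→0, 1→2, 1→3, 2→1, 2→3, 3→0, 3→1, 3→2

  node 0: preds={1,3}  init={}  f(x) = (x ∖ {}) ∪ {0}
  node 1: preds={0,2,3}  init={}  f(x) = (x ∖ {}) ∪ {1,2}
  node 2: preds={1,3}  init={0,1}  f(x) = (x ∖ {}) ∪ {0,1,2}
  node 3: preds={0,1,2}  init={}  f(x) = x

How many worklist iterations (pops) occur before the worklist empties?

8

Worklist (8 pops):
  #1 pop 0: in={} → {0} (was {}); enqueue []
  #2 pop 1: in={0,1} → {0,1,2} (was {}); enqueue [0]
  #3 pop 2: in={0,1,2} → {0,1,2} (was {0,1}); enqueue [1]
  #4 pop 3: in={0,1,2} → {0,1,2} (was {}); enqueue [2]
  #5 pop 0: in={0,1,2} → {0,1,2} (was {0}); enqueue [3]
  #6 pop 1: in={0,1,2} → {0,1,2} (no change)
  #7 pop 2: in={0,1,2} → {0,1,2} (no change)
  #8 pop 3: in={0,1,2} → {0,1,2} (no change)

Fixpoint:
  val[0] = {0,1,2}
  val[1] = {0,1,2}
  val[2] = {0,1,2}
  val[3] = {0,1,2}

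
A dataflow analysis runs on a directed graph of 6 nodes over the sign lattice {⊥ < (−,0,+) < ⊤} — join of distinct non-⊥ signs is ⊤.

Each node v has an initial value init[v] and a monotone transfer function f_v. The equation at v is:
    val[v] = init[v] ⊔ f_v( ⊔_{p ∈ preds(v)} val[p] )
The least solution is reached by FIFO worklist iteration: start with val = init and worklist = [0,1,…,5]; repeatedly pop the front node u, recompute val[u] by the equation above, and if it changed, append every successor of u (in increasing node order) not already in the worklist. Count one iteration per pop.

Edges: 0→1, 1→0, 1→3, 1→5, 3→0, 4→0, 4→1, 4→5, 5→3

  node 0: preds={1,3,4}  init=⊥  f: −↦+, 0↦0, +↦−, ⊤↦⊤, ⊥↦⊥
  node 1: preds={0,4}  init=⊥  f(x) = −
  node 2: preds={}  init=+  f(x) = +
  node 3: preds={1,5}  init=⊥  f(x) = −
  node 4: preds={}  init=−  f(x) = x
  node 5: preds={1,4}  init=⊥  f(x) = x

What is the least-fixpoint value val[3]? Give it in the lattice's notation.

Iteration log — 8 steps:
  step 1. node 0  ⊔preds=−  new=+  old=⊥  +wl: 
  step 2. node 1  ⊔preds=⊤  new=−  old=⊥  +wl: 0
  step 3. node 2  ⊔preds=⊥  new=+  stable
  step 4. node 3  ⊔preds=−  new=−  old=⊥  +wl: 
  step 5. node 4  ⊔preds=⊥  new=−  stable
  step 6. node 5  ⊔preds=−  new=−  old=⊥  +wl: 3
  step 7. node 0  ⊔preds=−  new=+  stable
  step 8. node 3  ⊔preds=−  new=−  stable

Least fixpoint reached:
  node 0: +
  node 1: −
  node 2: +
  node 3: −
  node 4: −
  node 5: −

−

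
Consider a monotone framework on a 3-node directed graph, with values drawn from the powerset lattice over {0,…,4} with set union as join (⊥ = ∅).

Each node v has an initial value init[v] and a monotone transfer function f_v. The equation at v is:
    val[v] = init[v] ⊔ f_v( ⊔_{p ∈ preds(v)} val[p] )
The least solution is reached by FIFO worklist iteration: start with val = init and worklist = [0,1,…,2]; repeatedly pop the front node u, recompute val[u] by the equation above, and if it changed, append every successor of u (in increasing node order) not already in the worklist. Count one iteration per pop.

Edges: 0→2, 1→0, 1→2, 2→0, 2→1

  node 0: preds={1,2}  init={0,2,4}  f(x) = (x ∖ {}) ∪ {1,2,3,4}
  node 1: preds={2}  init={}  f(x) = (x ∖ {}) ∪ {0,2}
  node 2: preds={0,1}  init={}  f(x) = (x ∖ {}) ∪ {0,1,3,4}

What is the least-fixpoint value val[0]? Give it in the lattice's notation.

Worklist (7 pops):
  #1 pop 0: in={} → {0,1,2,3,4} (was {0,2,4}); enqueue []
  #2 pop 1: in={} → {0,2} (was {}); enqueue [0]
  #3 pop 2: in={0,1,2,3,4} → {0,1,2,3,4} (was {}); enqueue [1]
  #4 pop 0: in={0,1,2,3,4} → {0,1,2,3,4} (no change)
  #5 pop 1: in={0,1,2,3,4} → {0,1,2,3,4} (was {0,2}); enqueue [0,2]
  #6 pop 0: in={0,1,2,3,4} → {0,1,2,3,4} (no change)
  #7 pop 2: in={0,1,2,3,4} → {0,1,2,3,4} (no change)

Fixpoint:
  val[0] = {0,1,2,3,4}
  val[1] = {0,1,2,3,4}
  val[2] = {0,1,2,3,4}

{0,1,2,3,4}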